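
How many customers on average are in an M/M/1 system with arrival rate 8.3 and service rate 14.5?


ρ = λ/μ = 8.3/14.5 = 0.5724
L = ρ/(1−ρ) = 0.5724/(1 − 0.5724) = 0.5724/0.4276 = 1.3387

Final: 1.3387


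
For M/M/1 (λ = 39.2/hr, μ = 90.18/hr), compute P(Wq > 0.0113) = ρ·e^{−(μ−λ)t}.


ρ = 39.2/90.18 = 0.4347
P(Wq > t) = ρ·e^{−(μ−λ)t} = 0.4347·e^{−0.5761}
= 0.4347·0.562101 = 0.244337

Final: 0.244337


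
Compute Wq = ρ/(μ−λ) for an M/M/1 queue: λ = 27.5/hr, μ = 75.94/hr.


ρ = 27.5/75.94 = 0.3621
Wq = ρ/(μ−λ) = 0.3621/(75.94 − 27.5) = 0.3621/48.44 = 0.007476 hr

Final: 0.007476 hr


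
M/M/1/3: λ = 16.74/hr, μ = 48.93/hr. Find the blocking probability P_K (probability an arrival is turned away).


ρ = λ/μ = 16.74/48.93 = 0.3421
P_K = (1−ρ)ρ^K/(1−ρ^(K+1)) = (0.6579·0.040044)/(1 − 0.013700)
= 0.026344/0.986300 = 0.026710

Final: 0.026710


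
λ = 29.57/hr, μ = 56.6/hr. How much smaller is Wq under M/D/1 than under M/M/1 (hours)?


ρ = 29.57/56.6 = 0.5224
Wq(M/M/1) = ρ/(μ−λ) = 0.5224/27.03 = 0.01933 hr
Wq(M/D/1) = ρ/(2(μ−λ)) = 0.009664 hr
Savings = 0.01933 − 0.009664 = 0.009664 hr

Final: 0.009664 hr


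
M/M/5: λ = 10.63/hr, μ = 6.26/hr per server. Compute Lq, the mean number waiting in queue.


a = λ/μ = 1.6981; ρ = a/5 = 0.3396
P₀ = 0.182465
Lq = P₀·a^c·ρ / (c!·(1−ρ)²) = 0.182465·14.11870·0.3396/(120·0.43611)
= 0.01672

Final: 0.01672


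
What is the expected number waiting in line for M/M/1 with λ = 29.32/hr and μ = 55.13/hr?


ρ = 29.32/55.13 = 0.5318
Lq = ρ²/(1−ρ) = 0.2828/0.4682 = 0.6042

Final: 0.6042


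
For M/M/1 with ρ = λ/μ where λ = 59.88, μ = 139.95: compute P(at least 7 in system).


ρ = 59.88/139.95 = 0.4279
P(N ≥ n) = ρ^n = 0.4279^7 = 0.002625

Final: 0.002625


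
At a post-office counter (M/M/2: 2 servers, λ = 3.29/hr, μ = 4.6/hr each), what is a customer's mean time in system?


a = 0.7152; ρ = 0.3576; P₀ = 0.473179
Lq = P₀·a^c·ρ/(c!(1−ρ)²) = 0.10488
Wq = Lq/λ = 0.10488/3.29 = 0.03188 hr
W = Wq + 1/μ = 0.03188 + 0.21739 = 0.24927 hr

Final: 0.24927 hr


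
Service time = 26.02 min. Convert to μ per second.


μ = 1/(service time) in consistent units.
1 second = 0.0166667 min, so μ = 0.0166667/26.02 = 0.0006405 per second

Final: 0.0006405 /sec


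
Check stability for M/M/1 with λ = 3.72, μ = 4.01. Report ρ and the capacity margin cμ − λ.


Total capacity cμ = 1·4.01 = 4.01/hr
ρ = λ/(cμ) = 3.72/4.01 = 0.9277
Stable ⇔ ρ < 1: YES
Spare capacity = cμ − λ = 4.01 − 3.72 = 0.29/hr

Final: ρ = 0.9277; stable; margin = 0.29/hr


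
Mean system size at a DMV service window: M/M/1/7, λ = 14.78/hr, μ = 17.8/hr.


ρ = 14.78/17.8 = 0.8303
L = ρ[1 − (K+1)ρ^K + Kρ^(K+1)] / [(1−ρ)(1−ρ^(K+1))]
Numerator: 0.8303·(1 − 8·0.272133 + 7·0.225962) = 0.336013
Denominator: (0.1697)·(0.774038) = 0.131326
L = 0.336013/0.131326 = 2.5586

Final: 2.5586


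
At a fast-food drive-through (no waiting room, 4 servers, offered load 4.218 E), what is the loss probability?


B(c,a) = (a^c/c!) / Σ_{k=0}^{c} a^k/k!
a^4/4! = 13.189097
Σ terms (k=0..4): 1.00000 + 4.21800 + 8.89576 + 12.50744 + 13.18910 = 39.810300
B = 13.189097/39.810300 = 0.331299

Final: 0.331299


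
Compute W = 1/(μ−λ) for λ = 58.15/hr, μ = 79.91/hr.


W = 1/(μ−λ) = 1/(79.91 − 58.15) = 1/21.76 = 0.04596 hr

Final: 0.04596 hr


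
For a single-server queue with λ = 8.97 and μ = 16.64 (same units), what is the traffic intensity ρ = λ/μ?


ρ = λ/μ = 8.97/16.64 = 0.5391

Final: 0.5391


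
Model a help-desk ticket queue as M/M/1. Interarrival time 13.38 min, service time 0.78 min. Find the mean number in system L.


λ = 60/13.38 = 4.4843 /hr
μ = 60/0.78 = 76.9231 /hr
ρ = λ/μ = 4.4843/76.9231 = 0.05830
L = ρ/(1−ρ) = 0.05830/0.9417 = 0.06190

Final: 0.06190


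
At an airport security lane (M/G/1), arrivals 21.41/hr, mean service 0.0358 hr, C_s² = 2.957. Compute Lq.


ρ = λ·E[S] = 21.41·0.0358 = 0.7665
Lq = ρ²(1+C_s²)/(2(1−ρ)) = 0.5875·(1+2.957)/(2·0.2335)
= 0.5875·3.9570/0.4670 = 4.97746

Final: 4.97746


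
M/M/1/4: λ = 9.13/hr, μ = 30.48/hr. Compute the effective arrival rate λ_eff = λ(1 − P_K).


ρ = 0.2995; P_K = (1−ρ)ρ^4/(1−ρ^5) = 0.005653
λ_eff = λ(1 − P_K) = 9.13·(1 − 0.005653) = 9.13·0.994347 = 9.0784 /hr

Final: 9.0784 /hr


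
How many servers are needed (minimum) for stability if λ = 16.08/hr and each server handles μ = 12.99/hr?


Stability requires cμ > λ ⇔ c > λ/μ.
λ/μ = 16.08/12.99 = 1.2379
Minimum integer c = ⌊1.2379⌋ + 1 = 2
Check: 2·12.99 = 25.98 > 16.08, while 1·12.99 = 12.99 ≤ 16.08

Final: 2 servers


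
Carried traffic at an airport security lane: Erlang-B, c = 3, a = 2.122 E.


B(3,2.122) = 0.228615 (Erlang-B)
Carried load = a(1 − B) = 2.122·(1 − 0.228615) = 2.122·0.771385 = 1.6369 E

Final: 1.6369 Erlangs


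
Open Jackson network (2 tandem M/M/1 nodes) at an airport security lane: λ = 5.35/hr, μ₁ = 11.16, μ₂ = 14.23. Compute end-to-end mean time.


Each node sees arrival rate λ = 5.35/hr (tandem ⇒ throughput preserved).
W₁ = 1/(μ₁−λ) = 1/(11.16−5.35) = 0.17212 hr
W₂ = 1/(μ₂−λ) = 1/(14.23−5.35) = 0.11261 hr
W_total = W₁ + W₂ = 0.17212 + 0.11261 = 0.28473 hr

Final: 0.28473 hr


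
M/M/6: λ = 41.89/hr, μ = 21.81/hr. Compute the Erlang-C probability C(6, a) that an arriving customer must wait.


a = λ/μ = 1.9207; ρ = a/6 = 0.3201
P₀ = 0.146338 (from M/M/c formula)
C(c,a) = [a^c/(c!(1−ρ))]·P₀ = [50.20283/(720·0.6799)]·0.146338
= 0.10256·0.146338 = 0.015008

Final: 0.015008


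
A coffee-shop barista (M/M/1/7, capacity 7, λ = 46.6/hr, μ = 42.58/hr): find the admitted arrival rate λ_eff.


ρ = 1.0944; P_K = (1−ρ)ρ^7/(1−ρ^8) = 0.167804
λ_eff = λ(1 − P_K) = 46.6·(1 − 0.167804) = 46.6·0.832196 = 38.7803 /hr

Final: 38.7803 /hr


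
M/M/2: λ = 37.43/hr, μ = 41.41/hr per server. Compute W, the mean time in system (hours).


a = 0.9039; ρ = 0.4519; P₀ = 0.377464
Lq = P₀·a^c·ρ/(c!(1−ρ)²) = 0.23201
Wq = Lq/λ = 0.23201/37.43 = 0.006199 hr
W = Wq + 1/μ = 0.006199 + 0.02415 = 0.03035 hr

Final: 0.03035 hr


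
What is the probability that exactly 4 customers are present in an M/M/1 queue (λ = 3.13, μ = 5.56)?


ρ = 3.13/5.56 = 0.5629
P_n = (1−ρ)·ρ^n = (1 − 0.5629)·0.5629^4 = 0.4371·0.100433 = 0.043894

Final: 0.043894


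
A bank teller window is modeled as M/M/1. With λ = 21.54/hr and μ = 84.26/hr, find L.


ρ = λ/μ = 21.54/84.26 = 0.2556
L = ρ/(1−ρ) = 0.2556/(1 − 0.2556) = 0.2556/0.7444 = 0.3434

Final: 0.3434


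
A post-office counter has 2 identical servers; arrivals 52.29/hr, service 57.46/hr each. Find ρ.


ρ = λ/(cμ) = 52.29/(2·57.46) = 52.29/114.92 = 0.4550

Final: 0.4550


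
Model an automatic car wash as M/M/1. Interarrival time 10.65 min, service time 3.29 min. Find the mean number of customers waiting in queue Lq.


λ = 60/10.65 = 5.6338 /hr
μ = 60/3.29 = 18.2371 /hr
ρ = λ/μ = 5.6338/18.2371 = 0.3089
Lq = ρ²/(1−ρ) = 0.09543/0.6911 = 0.1381

Final: 0.1381


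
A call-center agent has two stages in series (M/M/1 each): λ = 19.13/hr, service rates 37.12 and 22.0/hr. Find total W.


Each node sees arrival rate λ = 19.13/hr (tandem ⇒ throughput preserved).
W₁ = 1/(μ₁−λ) = 1/(37.12−19.13) = 0.05559 hr
W₂ = 1/(μ₂−λ) = 1/(22.0−19.13) = 0.34843 hr
W_total = W₁ + W₂ = 0.05559 + 0.34843 = 0.40402 hr

Final: 0.40402 hr


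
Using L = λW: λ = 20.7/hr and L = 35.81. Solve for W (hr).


W = L/λ = 35.81/20.7 = 1.7300 hr

Final: 1.7300 hr


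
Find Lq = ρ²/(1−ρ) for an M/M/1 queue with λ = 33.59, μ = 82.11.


ρ = 33.59/82.11 = 0.4091
Lq = ρ²/(1−ρ) = 0.1674/0.5909 = 0.2832

Final: 0.2832


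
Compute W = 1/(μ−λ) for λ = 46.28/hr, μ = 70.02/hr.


W = 1/(μ−λ) = 1/(70.02 − 46.28) = 1/23.74 = 0.04212 hr

Final: 0.04212 hr


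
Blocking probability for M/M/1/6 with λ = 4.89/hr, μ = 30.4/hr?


ρ = λ/μ = 4.89/30.4 = 0.1609
P_K = (1−ρ)ρ^K/(1−ρ^(K+1)) = (0.8391·0.00001732)/(1 − 0.000002786)
= 0.00001454/0.999997 = 0.00001454

Final: 0.00001454


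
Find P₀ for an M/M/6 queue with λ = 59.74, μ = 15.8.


a = λ/μ = 59.74/15.8 = 3.7810; ρ = a/c = 0.6302
Σ_{k=0}^{5} a^k/k! (terms k=0..5) = 1.00000 + 3.78101 + 7.14803 + 9.00893 + 8.51572 + 6.43961 = 35.89330
Tail: a^6/(6!(1−ρ)) = 2921.78858/(720·0.3698) = 10.97268
P₀ = 1/(35.89330 + 10.97268) = 1/46.86598 = 0.021337

Final: 0.021337


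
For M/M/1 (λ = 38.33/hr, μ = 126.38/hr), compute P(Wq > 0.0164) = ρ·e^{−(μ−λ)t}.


ρ = 38.33/126.38 = 0.3033
P(Wq > t) = ρ·e^{−(μ−λ)t} = 0.3033·e^{−1.4440}
= 0.3033·0.235977 = 0.071570

Final: 0.071570


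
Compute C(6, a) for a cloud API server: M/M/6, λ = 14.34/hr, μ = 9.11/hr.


a = λ/μ = 1.5741; ρ = a/6 = 0.2623
P₀ = 0.207125 (from M/M/c formula)
C(c,a) = [a^c/(c!(1−ρ))]·P₀ = [15.21194/(720·0.7377)]·0.207125
= 0.02864·0.207125 = 0.005932

Final: 0.005932


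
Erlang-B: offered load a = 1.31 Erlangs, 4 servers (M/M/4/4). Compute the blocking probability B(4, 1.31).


B(c,a) = (a^c/c!) / Σ_{k=0}^{c} a^k/k!
a^4/4! = 0.122708
Σ terms (k=0..4): 1.00000 + 1.31000 + 0.85805 + 0.37468 + 0.12271 = 3.665440
B = 0.122708/3.665440 = 0.033477

Final: 0.033477


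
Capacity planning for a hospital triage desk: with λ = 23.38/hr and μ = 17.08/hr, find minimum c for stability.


Stability requires cμ > λ ⇔ c > λ/μ.
λ/μ = 23.38/17.08 = 1.3689
Minimum integer c = ⌊1.3689⌋ + 1 = 2
Check: 2·17.08 = 34.16 > 23.38, while 1·17.08 = 17.08 ≤ 23.38

Final: 2 servers


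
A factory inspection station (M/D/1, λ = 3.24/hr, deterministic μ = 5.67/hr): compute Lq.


ρ = 3.24/5.67 = 0.5714
M/D/1: Lq = ρ²/(2(1−ρ)) = 0.3265/(2·0.4286) = 0.38095

Final: 0.38095


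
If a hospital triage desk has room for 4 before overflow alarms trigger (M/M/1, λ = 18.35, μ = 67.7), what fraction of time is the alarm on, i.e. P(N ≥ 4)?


ρ = 18.35/67.7 = 0.2710
P(N ≥ n) = ρ^n = 0.2710^4 = 0.005397

Final: 0.005397


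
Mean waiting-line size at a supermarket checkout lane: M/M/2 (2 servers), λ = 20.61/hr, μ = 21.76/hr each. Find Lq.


a = λ/μ = 0.9472; ρ = a/2 = 0.4736
P₀ = 0.357243
Lq = P₀·a^c·ρ / (c!·(1−ρ)²) = 0.357243·0.89709·0.4736/(2·0.27712)
= 0.27383

Final: 0.27383


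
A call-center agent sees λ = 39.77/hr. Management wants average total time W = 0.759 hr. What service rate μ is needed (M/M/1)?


W = 1/(μ−λ) ⇒ μ − λ = 1/W = 1/0.759 = 1.3175
μ = λ + 1/W = 39.77 + 1.3175 = 41.0875 per hr

Final: 41.0875 /hr


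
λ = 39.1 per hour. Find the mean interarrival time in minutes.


Mean interarrival time = 1/λ = 1/39.1 hour = 0.02558 hour
In minutes: 0.02558 × 60 = 1.5345 min

Final: 1.5345 min


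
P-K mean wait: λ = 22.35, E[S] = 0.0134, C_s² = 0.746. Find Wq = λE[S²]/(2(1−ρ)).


ρ = λ·E[S] = 22.35·0.0134 = 0.2995
E[S²] = E[S]²(1+C_s²) = 0.0134²·(1+0.746) = 0.0003135
Wq = λ·E[S²]/(2(1−ρ)) = 22.35·0.0003135/(2·0.7005) = 0.005001 hr

Final: 0.005001 hr


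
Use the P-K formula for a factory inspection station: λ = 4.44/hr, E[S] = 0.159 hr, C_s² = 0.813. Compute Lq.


ρ = λ·E[S] = 4.44·0.159 = 0.7060
Lq = ρ²(1+C_s²)/(2(1−ρ)) = 0.4984·(1+0.813)/(2·0.2940)
= 0.4984·1.8130/0.5881 = 1.53646

Final: 1.53646


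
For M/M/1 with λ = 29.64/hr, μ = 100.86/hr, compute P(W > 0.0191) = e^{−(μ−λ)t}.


W ~ Exponential(μ−λ) for M/M/1.
μ − λ = 100.86 − 29.64 = 71.2200
P(W > t) = e^{−(μ−λ)t} = e^{−1.3603} = 0.256583

Final: 0.256583


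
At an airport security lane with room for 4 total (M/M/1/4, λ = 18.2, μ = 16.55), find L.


ρ = 18.2/16.55 = 1.0997
L = ρ[1 − (K+1)ρ^K + Kρ^(K+1)] / [(1−ρ)(1−ρ^(K+1))]
Numerator: 1.0997·(1 − 5·1.462492 + 4·1.608300) = 0.132775
Denominator: (-0.09970)·(-0.608300) = 0.060646
L = 0.132775/0.060646 = 2.1893

Final: 2.1893


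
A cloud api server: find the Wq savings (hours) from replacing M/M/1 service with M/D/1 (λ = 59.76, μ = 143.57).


ρ = 59.76/143.57 = 0.4162
Wq(M/M/1) = ρ/(μ−λ) = 0.4162/83.81 = 0.004967 hr
Wq(M/D/1) = ρ/(2(μ−λ)) = 0.002483 hr
Savings = 0.004967 − 0.002483 = 0.002483 hr

Final: 0.002483 hr


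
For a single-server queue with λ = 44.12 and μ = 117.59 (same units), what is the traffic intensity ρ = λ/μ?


ρ = λ/μ = 44.12/117.59 = 0.3752

Final: 0.3752


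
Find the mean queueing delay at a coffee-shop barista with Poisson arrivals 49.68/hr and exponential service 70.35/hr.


ρ = 49.68/70.35 = 0.7062
Wq = ρ/(μ−λ) = 0.7062/(70.35 − 49.68) = 0.7062/20.67 = 0.03416 hr

Final: 0.03416 hr


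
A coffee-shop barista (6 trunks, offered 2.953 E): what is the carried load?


B(6,2.953) = 0.049607 (Erlang-B)
Carried load = a(1 − B) = 2.953·(1 − 0.049607) = 2.953·0.950393 = 2.8065 E

Final: 2.8065 Erlangs


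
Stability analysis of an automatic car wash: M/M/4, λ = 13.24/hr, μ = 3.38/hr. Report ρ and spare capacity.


Total capacity cμ = 4·3.38 = 13.52/hr
ρ = λ/(cμ) = 13.24/13.52 = 0.9793
Stable ⇔ ρ < 1: YES
Spare capacity = cμ − λ = 13.52 − 13.24 = 0.28/hr

Final: ρ = 0.9793; stable; margin = 0.28/hr


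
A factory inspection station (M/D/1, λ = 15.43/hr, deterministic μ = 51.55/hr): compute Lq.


ρ = 15.43/51.55 = 0.2993
M/D/1: Lq = ρ²/(2(1−ρ)) = 0.08959/(2·0.7007) = 0.06393

Final: 0.06393


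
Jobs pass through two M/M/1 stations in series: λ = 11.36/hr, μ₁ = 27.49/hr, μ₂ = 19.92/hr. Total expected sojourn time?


Each node sees arrival rate λ = 11.36/hr (tandem ⇒ throughput preserved).
W₁ = 1/(μ₁−λ) = 1/(27.49−11.36) = 0.06200 hr
W₂ = 1/(μ₂−λ) = 1/(19.92−11.36) = 0.11682 hr
W_total = W₁ + W₂ = 0.06200 + 0.11682 = 0.17882 hr

Final: 0.17882 hr


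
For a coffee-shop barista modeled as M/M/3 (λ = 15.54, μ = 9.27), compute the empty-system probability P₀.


a = λ/μ = 15.54/9.27 = 1.6764; ρ = a/c = 0.5588
Σ_{k=0}^{2} a^k/k! (terms k=0..2) = 1.00000 + 1.67638 + 1.40512 = 4.08149
Tail: a^3/(3!(1−ρ)) = 4.71101/(6·0.4412) = 1.77959
P₀ = 1/(4.08149 + 1.77959) = 1/5.86108 = 0.170617

Final: 0.170617


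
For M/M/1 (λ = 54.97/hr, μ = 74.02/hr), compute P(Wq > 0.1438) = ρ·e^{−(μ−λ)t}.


ρ = 54.97/74.02 = 0.7426
P(Wq > t) = ρ·e^{−(μ−λ)t} = 0.7426·e^{−2.7394}
= 0.7426·0.064610 = 0.047982

Final: 0.047982


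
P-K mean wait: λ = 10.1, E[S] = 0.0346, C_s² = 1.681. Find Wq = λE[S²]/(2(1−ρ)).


ρ = λ·E[S] = 10.1·0.0346 = 0.3495
E[S²] = E[S]²(1+C_s²) = 0.0346²·(1+1.681) = 0.003210
Wq = λ·E[S²]/(2(1−ρ)) = 10.1·0.003210/(2·0.6505) = 0.02492 hr

Final: 0.02492 hr


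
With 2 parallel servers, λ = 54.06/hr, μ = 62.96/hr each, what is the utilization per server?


ρ = λ/(cμ) = 54.06/(2·62.96) = 54.06/125.92 = 0.4293

Final: 0.4293


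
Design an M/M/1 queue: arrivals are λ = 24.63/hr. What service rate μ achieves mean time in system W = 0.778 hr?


W = 1/(μ−λ) ⇒ μ − λ = 1/W = 1/0.778 = 1.2853
μ = λ + 1/W = 24.63 + 1.2853 = 25.9153 per hr

Final: 25.9153 /hr


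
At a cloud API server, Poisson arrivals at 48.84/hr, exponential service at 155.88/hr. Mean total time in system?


W = 1/(μ−λ) = 1/(155.88 − 48.84) = 1/107.04 = 0.009342 hr

Final: 0.009342 hr


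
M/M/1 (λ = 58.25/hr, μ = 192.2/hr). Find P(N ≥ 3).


ρ = 58.25/192.2 = 0.3031
P(N ≥ n) = ρ^n = 0.3031^3 = 0.027837

Final: 0.027837


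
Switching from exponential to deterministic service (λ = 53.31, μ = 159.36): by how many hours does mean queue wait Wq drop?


ρ = 53.31/159.36 = 0.3345
Wq(M/M/1) = ρ/(μ−λ) = 0.3345/106.05 = 0.003154 hr
Wq(M/D/1) = ρ/(2(μ−λ)) = 0.001577 hr
Savings = 0.003154 − 0.001577 = 0.001577 hr

Final: 0.001577 hr


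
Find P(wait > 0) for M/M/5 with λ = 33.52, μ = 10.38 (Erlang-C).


a = λ/μ = 3.2293; ρ = a/5 = 0.6459
P₀ = 0.035905 (from M/M/c formula)
C(c,a) = [a^c/(c!(1−ρ))]·P₀ = [351.18284/(120·0.3541)]·0.035905
= 8.26369·0.035905 = 0.296711

Final: 0.296711


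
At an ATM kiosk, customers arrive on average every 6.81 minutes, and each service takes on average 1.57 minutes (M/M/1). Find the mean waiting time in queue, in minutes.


λ = 60/6.81 = 8.8106 /hr
μ = 60/1.57 = 38.2166 /hr
ρ = λ/μ = 8.8106/38.2166 = 0.2305
Wq = ρ/(μ−λ) = 0.2305/(38.2166−8.8106) = 0.007840 hr
In minutes: 0.007840·60 = 0.4704 min

Final: 0.4704 min


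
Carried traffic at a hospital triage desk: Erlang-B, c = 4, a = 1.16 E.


B(4,1.16) = 0.023811 (Erlang-B)
Carried load = a(1 − B) = 1.16·(1 − 0.023811) = 1.16·0.976189 = 1.1324 E

Final: 1.1324 Erlangs


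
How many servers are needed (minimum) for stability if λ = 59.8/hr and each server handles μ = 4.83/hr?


Stability requires cμ > λ ⇔ c > λ/μ.
λ/μ = 59.8/4.83 = 12.3810
Minimum integer c = ⌊12.3810⌋ + 1 = 13
Check: 13·4.83 = 62.79 > 59.8, while 12·4.83 = 57.96 ≤ 59.8

Final: 13 servers


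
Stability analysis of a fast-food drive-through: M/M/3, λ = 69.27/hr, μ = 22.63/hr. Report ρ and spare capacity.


Total capacity cμ = 3·22.63 = 67.89/hr
ρ = λ/(cμ) = 69.27/67.89 = 1.0203
Stable ⇔ ρ < 1: NO
Spare capacity = cμ − λ = 67.89 − 69.27 = -1.38/hr

Final: ρ = 1.0203; unstable; margin = -1.38/hr


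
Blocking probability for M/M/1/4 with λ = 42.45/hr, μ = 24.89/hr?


ρ = λ/μ = 42.45/24.89 = 1.7055
P_K = (1−ρ)ρ^K/(1−ρ^(K+1)) = (-0.7055·8.460795)/(1 − 14.429922)
= -5.969127/-13.429922 = 0.444465

Final: 0.444465


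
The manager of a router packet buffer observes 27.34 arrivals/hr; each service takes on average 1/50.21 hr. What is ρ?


ρ = λ/μ = 27.34/50.21 = 0.5445

Final: 0.5445


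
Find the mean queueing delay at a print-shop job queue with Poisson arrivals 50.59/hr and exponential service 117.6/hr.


ρ = 50.59/117.6 = 0.4302
Wq = ρ/(μ−λ) = 0.4302/(117.6 − 50.59) = 0.4302/67.01 = 0.006420 hr

Final: 0.006420 hr


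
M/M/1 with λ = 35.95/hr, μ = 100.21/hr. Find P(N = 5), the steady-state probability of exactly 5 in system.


ρ = 35.95/100.21 = 0.3587
P_n = (1−ρ)·ρ^n = (1 − 0.3587)·0.3587^5 = 0.6413·0.005942 = 0.003810

Final: 0.003810


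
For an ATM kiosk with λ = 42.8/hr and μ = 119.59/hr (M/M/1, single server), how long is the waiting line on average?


ρ = 42.8/119.59 = 0.3579
Lq = ρ²/(1−ρ) = 0.1281/0.6421 = 0.1995

Final: 0.1995


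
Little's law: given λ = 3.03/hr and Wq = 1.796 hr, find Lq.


Lq = λWq = 3.03·1.796 = 5.4419

Final: 5.4419


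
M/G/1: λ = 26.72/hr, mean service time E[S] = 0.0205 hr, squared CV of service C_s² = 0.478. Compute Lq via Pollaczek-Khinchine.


ρ = λ·E[S] = 26.72·0.0205 = 0.5478
Lq = ρ²(1+C_s²)/(2(1−ρ)) = 0.3000·(1+0.478)/(2·0.4522)
= 0.3000·1.4780/0.9045 = 0.49029

Final: 0.49029


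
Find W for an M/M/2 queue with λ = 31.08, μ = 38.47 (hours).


a = 0.8079; ρ = 0.4040; P₀ = 0.424551
Lq = P₀·a^c·ρ/(c!(1−ρ)²) = 0.15754
Wq = Lq/λ = 0.15754/31.08 = 0.005069 hr
W = Wq + 1/μ = 0.005069 + 0.02599 = 0.03106 hr

Final: 0.03106 hr


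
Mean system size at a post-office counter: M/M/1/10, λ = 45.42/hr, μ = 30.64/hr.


ρ = 45.42/30.64 = 1.4824
L = ρ[1 − (K+1)ρ^K + Kρ^(K+1)] / [(1−ρ)(1−ρ^(K+1))]
Numerator: 1.4824·(1 − 11·51.237000 + 10·75.952497) = 291.906481
Denominator: (-0.4824)·(-74.952497) = 36.155284
L = 291.906481/36.155284 = 8.0737

Final: 8.0737


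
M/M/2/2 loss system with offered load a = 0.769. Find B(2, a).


B(c,a) = (a^c/c!) / Σ_{k=0}^{c} a^k/k!
a^2/2! = 0.295681
Σ terms (k=0..2): 1.00000 + 0.76900 + 0.29568 = 2.064681
B = 0.295681/2.064681 = 0.143209

Final: 0.143209


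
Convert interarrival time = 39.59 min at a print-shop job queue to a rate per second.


λ = 1/(interarrival time) in consistent units.
1 second = 0.0166667 min, so λ = 0.0166667/39.59 = 0.0004210 per second

Final: 0.0004210 /sec


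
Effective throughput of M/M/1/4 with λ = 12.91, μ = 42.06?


ρ = 0.3069; P_K = (1−ρ)ρ^4/(1−ρ^5) = 0.006169
λ_eff = λ(1 − P_K) = 12.91·(1 − 0.006169) = 12.91·0.993831 = 12.8304 /hr

Final: 12.8304 /hr


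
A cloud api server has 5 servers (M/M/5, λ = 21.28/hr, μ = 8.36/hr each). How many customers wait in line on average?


a = λ/μ = 2.5455; ρ = a/5 = 0.5091
P₀ = 0.076352
Lq = P₀·a^c·ρ / (c!·(1−ρ)²) = 0.076352·106.86284·0.5091/(120·0.24099)
= 0.14363

Final: 0.14363


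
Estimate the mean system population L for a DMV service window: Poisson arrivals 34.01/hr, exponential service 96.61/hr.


ρ = λ/μ = 34.01/96.61 = 0.3520
L = ρ/(1−ρ) = 0.3520/(1 − 0.3520) = 0.3520/0.6480 = 0.5433

Final: 0.5433


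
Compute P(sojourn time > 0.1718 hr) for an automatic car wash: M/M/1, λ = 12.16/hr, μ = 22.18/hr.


W ~ Exponential(μ−λ) for M/M/1.
μ − λ = 22.18 − 12.16 = 10.0200
P(W > t) = e^{−(μ−λ)t} = e^{−1.7214} = 0.178809

Final: 0.178809


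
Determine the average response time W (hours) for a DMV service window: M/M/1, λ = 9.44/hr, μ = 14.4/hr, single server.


W = 1/(μ−λ) = 1/(14.4 − 9.44) = 1/4.96 = 0.2016 hr

Final: 0.2016 hr


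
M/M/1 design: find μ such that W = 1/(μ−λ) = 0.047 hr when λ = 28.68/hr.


W = 1/(μ−λ) ⇒ μ − λ = 1/W = 1/0.047 = 21.2766
μ = λ + 1/W = 28.68 + 21.2766 = 49.9566 per hr

Final: 49.9566 /hr


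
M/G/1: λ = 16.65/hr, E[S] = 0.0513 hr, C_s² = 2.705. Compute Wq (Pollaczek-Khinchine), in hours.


ρ = λ·E[S] = 16.65·0.0513 = 0.8541
E[S²] = E[S]²(1+C_s²) = 0.0513²·(1+2.705) = 0.009750
Wq = λ·E[S²]/(2(1−ρ)) = 16.65·0.009750/(2·0.1459) = 0.55653 hr

Final: 0.55653 hr


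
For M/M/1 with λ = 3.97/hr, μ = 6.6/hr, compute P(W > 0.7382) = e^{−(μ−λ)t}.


W ~ Exponential(μ−λ) for M/M/1.
μ − λ = 6.6 − 3.97 = 2.6300
P(W > t) = e^{−(μ−λ)t} = e^{−1.9415} = 0.143493

Final: 0.143493


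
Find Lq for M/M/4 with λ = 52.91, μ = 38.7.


a = λ/μ = 1.3672; ρ = a/4 = 0.3418
P₀ = 0.253237
Lq = P₀·a^c·ρ / (c!·(1−ρ)²) = 0.253237·3.49387·0.3418/(24·0.43323)
= 0.02908

Final: 0.02908


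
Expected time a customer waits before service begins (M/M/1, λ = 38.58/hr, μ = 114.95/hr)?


ρ = 38.58/114.95 = 0.3356
Wq = ρ/(μ−λ) = 0.3356/(114.95 − 38.58) = 0.3356/76.37 = 0.004395 hr

Final: 0.004395 hr


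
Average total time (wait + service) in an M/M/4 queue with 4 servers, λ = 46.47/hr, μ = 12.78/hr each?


a = 3.6362; ρ = 0.9090; P₀ = 0.010067
Lq = P₀·a^c·ρ/(c!(1−ρ)²) = 8.05593
Wq = Lq/λ = 8.05593/46.47 = 0.17336 hr
W = Wq + 1/μ = 0.17336 + 0.07825 = 0.25160 hr

Final: 0.25160 hr


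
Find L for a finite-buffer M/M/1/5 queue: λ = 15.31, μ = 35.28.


ρ = 15.31/35.28 = 0.4340
L = ρ[1 − (K+1)ρ^K + Kρ^(K+1)] / [(1−ρ)(1−ρ^(K+1))]
Numerator: 0.4340·(1 − 6·0.015390 + 5·0.006679) = 0.408377
Denominator: (0.5660)·(0.993321) = 0.562263
L = 0.408377/0.562263 = 0.7263

Final: 0.7263


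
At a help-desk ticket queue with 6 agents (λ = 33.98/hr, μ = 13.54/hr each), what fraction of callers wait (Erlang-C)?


a = λ/μ = 2.5096; ρ = a/6 = 0.4183
P₀ = 0.080830 (from M/M/c formula)
C(c,a) = [a^c/(c!(1−ρ))]·P₀ = [249.82061/(720·0.5817)]·0.080830
= 0.59645·0.080830 = 0.048211

Final: 0.048211


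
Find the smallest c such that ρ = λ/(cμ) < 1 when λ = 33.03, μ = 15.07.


Stability requires cμ > λ ⇔ c > λ/μ.
λ/μ = 33.03/15.07 = 2.1918
Minimum integer c = ⌊2.1918⌋ + 1 = 3
Check: 3·15.07 = 45.21 > 33.03, while 2·15.07 = 30.14 ≤ 33.03

Final: 3 servers


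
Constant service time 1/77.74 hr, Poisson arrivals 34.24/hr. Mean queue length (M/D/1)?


ρ = 34.24/77.74 = 0.4404
M/D/1: Lq = ρ²/(2(1−ρ)) = 0.1940/(2·0.5596) = 0.17334

Final: 0.17334


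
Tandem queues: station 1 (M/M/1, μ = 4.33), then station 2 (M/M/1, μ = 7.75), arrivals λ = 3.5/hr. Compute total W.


Each node sees arrival rate λ = 3.5/hr (tandem ⇒ throughput preserved).
W₁ = 1/(μ₁−λ) = 1/(4.33−3.5) = 1.20482 hr
W₂ = 1/(μ₂−λ) = 1/(7.75−3.5) = 0.23529 hr
W_total = W₁ + W₂ = 1.20482 + 0.23529 = 1.44011 hr

Final: 1.44011 hr


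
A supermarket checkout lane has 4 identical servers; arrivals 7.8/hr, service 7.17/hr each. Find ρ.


ρ = λ/(cμ) = 7.8/(4·7.17) = 7.8/28.68 = 0.2720

Final: 0.2720


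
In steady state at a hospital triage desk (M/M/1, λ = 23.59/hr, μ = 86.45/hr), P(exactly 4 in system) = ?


ρ = 23.59/86.45 = 0.2729
P_n = (1−ρ)·ρ^n = (1 − 0.2729)·0.2729^4 = 0.7271·0.005544 = 0.004031

Final: 0.004031


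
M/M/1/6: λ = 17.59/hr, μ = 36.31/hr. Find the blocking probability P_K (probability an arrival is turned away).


ρ = λ/μ = 17.59/36.31 = 0.4844
P_K = (1−ρ)ρ^K/(1−ρ^(K+1)) = (0.5156·0.012925)/(1 − 0.006261)
= 0.006664/0.993739 = 0.006706

Final: 0.006706


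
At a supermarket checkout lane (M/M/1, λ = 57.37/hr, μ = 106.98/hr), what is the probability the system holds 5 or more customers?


ρ = 57.37/106.98 = 0.5363
P(N ≥ n) = ρ^n = 0.5363^5 = 0.044352

Final: 0.044352


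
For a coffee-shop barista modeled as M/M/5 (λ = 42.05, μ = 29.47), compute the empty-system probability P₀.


a = λ/μ = 42.05/29.47 = 1.4269; ρ = a/c = 0.2854
Σ_{k=0}^{4} a^k/k! (terms k=0..4) = 1.00000 + 1.42687 + 1.01799 + 0.48418 + 0.17272 = 4.10176
Tail: a^5/(5!(1−ρ)) = 5.91465/(120·0.7146) = 0.06897
P₀ = 1/(4.10176 + 0.06897) = 1/4.17073 = 0.239766

Final: 0.239766


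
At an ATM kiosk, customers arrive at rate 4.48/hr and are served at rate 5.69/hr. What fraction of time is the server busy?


ρ = λ/μ = 4.48/5.69 = 0.7873

Final: 0.7873


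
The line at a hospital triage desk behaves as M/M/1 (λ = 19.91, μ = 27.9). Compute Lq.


ρ = 19.91/27.9 = 0.7136
Lq = ρ²/(1−ρ) = 0.5093/0.2864 = 1.7782

Final: 1.7782


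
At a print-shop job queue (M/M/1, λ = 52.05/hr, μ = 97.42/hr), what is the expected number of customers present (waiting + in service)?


ρ = λ/μ = 52.05/97.42 = 0.5343
L = ρ/(1−ρ) = 0.5343/(1 − 0.5343) = 0.5343/0.4657 = 1.1472

Final: 1.1472


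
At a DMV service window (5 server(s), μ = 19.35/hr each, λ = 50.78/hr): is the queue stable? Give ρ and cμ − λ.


Total capacity cμ = 5·19.35 = 96.75/hr
ρ = λ/(cμ) = 50.78/96.75 = 0.5249
Stable ⇔ ρ < 1: YES
Spare capacity = cμ − λ = 96.75 − 50.78 = 45.97/hr

Final: ρ = 0.5249; stable; margin = 45.97/hr


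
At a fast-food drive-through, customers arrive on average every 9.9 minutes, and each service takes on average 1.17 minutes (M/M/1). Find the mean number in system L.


λ = 60/9.9 = 6.0606 /hr
μ = 60/1.17 = 51.2821 /hr
ρ = λ/μ = 6.0606/51.2821 = 0.1182
L = ρ/(1−ρ) = 0.1182/0.8818 = 0.1340

Final: 0.1340


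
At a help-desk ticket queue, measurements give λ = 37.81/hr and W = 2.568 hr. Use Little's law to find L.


L = λW = 37.81·2.568 = 97.0961

Final: 97.0961


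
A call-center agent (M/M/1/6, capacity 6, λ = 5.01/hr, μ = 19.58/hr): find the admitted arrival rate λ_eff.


ρ = 0.2559; P_K = (1−ρ)ρ^6/(1−ρ^7) = 0.0002088
λ_eff = λ(1 − P_K) = 5.01·(1 − 0.0002088) = 5.01·0.999791 = 5.0090 /hr

Final: 5.0090 /hr


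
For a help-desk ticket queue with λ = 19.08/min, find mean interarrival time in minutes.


Mean interarrival time = 1/λ = 1/19.08 minute = 0.05241 minute
In minutes: 0.05241 × 1 = 0.05241 min

Final: 0.05241 min


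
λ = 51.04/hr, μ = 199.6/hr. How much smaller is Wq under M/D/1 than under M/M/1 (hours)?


ρ = 51.04/199.6 = 0.2557
Wq(M/M/1) = ρ/(μ−λ) = 0.2557/148.56 = 0.001721 hr
Wq(M/D/1) = ρ/(2(μ−λ)) = 0.0008606 hr
Savings = 0.001721 − 0.0008606 = 0.0008606 hr

Final: 0.0008606 hr


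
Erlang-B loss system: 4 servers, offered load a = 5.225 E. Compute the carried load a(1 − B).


B(4,5.225) = 0.415705 (Erlang-B)
Carried load = a(1 − B) = 5.225·(1 − 0.415705) = 5.225·0.584295 = 3.0529 E

Final: 3.0529 Erlangs


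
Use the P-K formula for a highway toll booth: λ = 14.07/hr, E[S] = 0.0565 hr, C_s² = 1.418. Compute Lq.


ρ = λ·E[S] = 14.07·0.0565 = 0.7950
Lq = ρ²(1+C_s²)/(2(1−ρ)) = 0.6320·(1+1.418)/(2·0.2050)
= 0.6320·2.4180/0.4101 = 3.72617

Final: 3.72617


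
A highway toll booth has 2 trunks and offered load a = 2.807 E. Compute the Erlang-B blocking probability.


B(c,a) = (a^c/c!) / Σ_{k=0}^{c} a^k/k!
a^2/2! = 3.939624
Σ terms (k=0..2): 1.00000 + 2.80700 + 3.93962 = 7.746624
B = 3.939624/7.746624 = 0.508560

Final: 0.508560


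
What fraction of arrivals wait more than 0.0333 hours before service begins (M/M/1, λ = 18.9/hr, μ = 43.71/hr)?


ρ = 18.9/43.71 = 0.4324
P(Wq > t) = ρ·e^{−(μ−λ)t} = 0.4324·e^{−0.8262}
= 0.4324·0.437721 = 0.189269

Final: 0.189269


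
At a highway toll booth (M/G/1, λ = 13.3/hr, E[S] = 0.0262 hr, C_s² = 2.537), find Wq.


ρ = λ·E[S] = 13.3·0.0262 = 0.3485
E[S²] = E[S]²(1+C_s²) = 0.0262²·(1+2.537) = 0.002428
Wq = λ·E[S²]/(2(1−ρ)) = 13.3·0.002428/(2·0.6515) = 0.02478 hr

Final: 0.02478 hr


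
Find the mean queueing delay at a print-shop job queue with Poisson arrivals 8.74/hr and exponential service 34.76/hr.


ρ = 8.74/34.76 = 0.2514
Wq = ρ/(μ−λ) = 0.2514/(34.76 − 8.74) = 0.2514/26.02 = 0.009663 hr

Final: 0.009663 hr


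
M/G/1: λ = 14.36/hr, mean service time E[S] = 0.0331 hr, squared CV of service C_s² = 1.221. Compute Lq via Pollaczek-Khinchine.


ρ = λ·E[S] = 14.36·0.0331 = 0.4753
Lq = ρ²(1+C_s²)/(2(1−ρ)) = 0.2259·(1+1.221)/(2·0.5247)
= 0.2259·2.2210/1.0494 = 0.47817

Final: 0.47817


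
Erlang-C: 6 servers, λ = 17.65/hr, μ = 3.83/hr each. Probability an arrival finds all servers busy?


a = λ/μ = 4.6084; ρ = a/6 = 0.7681
P₀ = 0.007936 (from M/M/c formula)
C(c,a) = [a^c/(c!(1−ρ))]·P₀ = [9578.01724/(720·0.2319)]·0.007936
= 57.35429·0.007936 = 0.455177

Final: 0.455177


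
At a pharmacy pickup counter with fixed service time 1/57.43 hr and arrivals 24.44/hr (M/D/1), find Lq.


ρ = 24.44/57.43 = 0.4256
M/D/1: Lq = ρ²/(2(1−ρ)) = 0.1811/(2·0.5744) = 0.15763

Final: 0.15763


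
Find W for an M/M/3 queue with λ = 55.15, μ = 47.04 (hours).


a = 1.1724; ρ = 0.3908; P₀ = 0.302979
Lq = P₀·a^c·ρ/(c!(1−ρ)²) = 0.08569
Wq = Lq/λ = 0.08569/55.15 = 0.001554 hr
W = Wq + 1/μ = 0.001554 + 0.02126 = 0.02281 hr

Final: 0.02281 hr


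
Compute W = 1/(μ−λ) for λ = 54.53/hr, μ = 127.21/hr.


W = 1/(μ−λ) = 1/(127.21 − 54.53) = 1/72.68 = 0.01376 hr

Final: 0.01376 hr


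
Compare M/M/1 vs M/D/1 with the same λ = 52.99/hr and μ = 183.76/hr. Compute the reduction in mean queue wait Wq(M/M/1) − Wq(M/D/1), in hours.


ρ = 52.99/183.76 = 0.2884
Wq(M/M/1) = ρ/(μ−λ) = 0.2884/130.77 = 0.002205 hr
Wq(M/D/1) = ρ/(2(μ−λ)) = 0.001103 hr
Savings = 0.002205 − 0.001103 = 0.001103 hr

Final: 0.001103 hr


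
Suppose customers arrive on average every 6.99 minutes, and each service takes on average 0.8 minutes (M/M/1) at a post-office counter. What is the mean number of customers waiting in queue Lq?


λ = 60/6.99 = 8.5837 /hr
μ = 60/0.8 = 75.0000 /hr
ρ = λ/μ = 8.5837/75.0000 = 0.1144
Lq = ρ²/(1−ρ) = 0.01310/0.8856 = 0.01479

Final: 0.01479


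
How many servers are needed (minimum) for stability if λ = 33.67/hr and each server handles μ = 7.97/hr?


Stability requires cμ > λ ⇔ c > λ/μ.
λ/μ = 33.67/7.97 = 4.2246
Minimum integer c = ⌊4.2246⌋ + 1 = 5
Check: 5·7.97 = 39.85 > 33.67, while 4·7.97 = 31.88 ≤ 33.67

Final: 5 servers


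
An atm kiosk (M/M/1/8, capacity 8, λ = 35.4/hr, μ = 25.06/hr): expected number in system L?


ρ = 35.4/25.06 = 1.4126
L = ρ[1 − (K+1)ρ^K + Kρ^(K+1)] / [(1−ρ)(1−ρ^(K+1))]
Numerator: 1.4126·(1 − 9·15.855413 + 8·22.397511) = 52.946548
Denominator: (-0.4126)·(-21.397511) = 8.828821
L = 52.946548/8.828821 = 5.9970

Final: 5.9970


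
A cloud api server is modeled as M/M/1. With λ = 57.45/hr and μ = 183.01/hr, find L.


ρ = λ/μ = 57.45/183.01 = 0.3139
L = ρ/(1−ρ) = 0.3139/(1 − 0.3139) = 0.3139/0.6861 = 0.4576

Final: 0.4576


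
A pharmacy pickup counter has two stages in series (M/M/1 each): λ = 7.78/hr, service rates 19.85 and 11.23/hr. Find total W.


Each node sees arrival rate λ = 7.78/hr (tandem ⇒ throughput preserved).
W₁ = 1/(μ₁−λ) = 1/(19.85−7.78) = 0.08285 hr
W₂ = 1/(μ₂−λ) = 1/(11.23−7.78) = 0.28986 hr
W_total = W₁ + W₂ = 0.08285 + 0.28986 = 0.37271 hr

Final: 0.37271 hr


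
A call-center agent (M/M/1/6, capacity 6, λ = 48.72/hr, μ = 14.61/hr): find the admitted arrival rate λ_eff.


ρ = 3.3347; P_K = (1−ρ)ρ^6/(1−ρ^7) = 0.700276
λ_eff = λ(1 − P_K) = 48.72·(1 − 0.700276) = 48.72·0.299724 = 14.6026 /hr

Final: 14.6026 /hr


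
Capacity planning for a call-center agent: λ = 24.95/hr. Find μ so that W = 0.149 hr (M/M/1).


W = 1/(μ−λ) ⇒ μ − λ = 1/W = 1/0.149 = 6.7114
μ = λ + 1/W = 24.95 + 6.7114 = 31.6614 per hr

Final: 31.6614 /hr


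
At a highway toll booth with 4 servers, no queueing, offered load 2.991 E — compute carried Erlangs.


B(4,2.991) = 0.205106 (Erlang-B)
Carried load = a(1 − B) = 2.991·(1 − 0.205106) = 2.991·0.794894 = 2.3775 E

Final: 2.3775 Erlangs


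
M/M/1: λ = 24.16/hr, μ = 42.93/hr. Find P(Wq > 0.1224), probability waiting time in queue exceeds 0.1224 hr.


ρ = 24.16/42.93 = 0.5628
P(Wq > t) = ρ·e^{−(μ−λ)t} = 0.5628·e^{−2.2974}
= 0.5628·0.100515 = 0.056568

Final: 0.056568


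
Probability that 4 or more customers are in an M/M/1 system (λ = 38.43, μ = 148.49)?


ρ = 38.43/148.49 = 0.2588
P(N ≥ n) = ρ^n = 0.2588^4 = 0.004486

Final: 0.004486


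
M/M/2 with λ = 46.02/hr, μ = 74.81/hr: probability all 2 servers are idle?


a = λ/μ = 46.02/74.81 = 0.6152; ρ = a/c = 0.3076
Σ_{k=0}^{1} a^k/k! (terms k=0..1) = 1.00000 + 0.61516 = 1.61516
Tail: a^2/(2!(1−ρ)) = 0.37842/(2·0.6924) = 0.27326
P₀ = 1/(1.61516 + 0.27326) = 1/1.88842 = 0.529544

Final: 0.529544


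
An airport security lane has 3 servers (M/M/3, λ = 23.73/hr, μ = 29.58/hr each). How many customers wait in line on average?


a = λ/μ = 0.8022; ρ = a/3 = 0.2674
P₀ = 0.446134
Lq = P₀·a^c·ρ / (c!·(1−ρ)²) = 0.446134·0.51630·0.2674/(6·0.53669)
= 0.01913

Final: 0.01913


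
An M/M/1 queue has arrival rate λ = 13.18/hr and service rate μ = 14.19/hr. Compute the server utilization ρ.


ρ = λ/μ = 13.18/14.19 = 0.9288

Final: 0.9288


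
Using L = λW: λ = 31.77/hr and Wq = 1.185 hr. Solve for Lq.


Lq = λWq = 31.77·1.185 = 37.6474

Final: 37.6474


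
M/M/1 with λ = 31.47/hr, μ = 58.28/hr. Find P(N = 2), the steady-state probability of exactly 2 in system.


ρ = 31.47/58.28 = 0.5400
P_n = (1−ρ)·ρ^n = (1 − 0.5400)·0.5400^2 = 0.4600·0.291578 = 0.134132

Final: 0.134132


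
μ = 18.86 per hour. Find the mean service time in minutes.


Mean service time = 1/μ = 1/18.86 hour = 0.05302 hour
In minutes: 0.05302 × 60 = 3.1813 min

Final: 3.1813 min


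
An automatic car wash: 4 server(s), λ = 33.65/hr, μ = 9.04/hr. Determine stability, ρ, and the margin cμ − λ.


Total capacity cμ = 4·9.04 = 36.16/hr
ρ = λ/(cμ) = 33.65/36.16 = 0.9306
Stable ⇔ ρ < 1: YES
Spare capacity = cμ − λ = 36.16 − 33.65 = 2.51/hr

Final: ρ = 0.9306; stable; margin = 2.51/hr


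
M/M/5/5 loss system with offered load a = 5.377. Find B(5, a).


B(c,a) = (a^c/c!) / Σ_{k=0}^{c} a^k/k!
a^5/5! = 37.455788
Σ terms (k=0..5): 1.00000 + 5.37700 + 14.45606 + 25.91009 + 34.82963 + 37.45579 = 119.028572
B = 37.455788/119.028572 = 0.314679

Final: 0.314679


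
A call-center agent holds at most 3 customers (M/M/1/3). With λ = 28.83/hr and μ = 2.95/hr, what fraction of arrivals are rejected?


ρ = λ/μ = 28.83/2.95 = 9.7729
P_K = (1−ρ)ρ^K/(1−ρ^(K+1)) = (-8.7729·933.400178)/(1 − 9122.009194)
= -8188.609017/-9121.009194 = 0.897774

Final: 0.897774


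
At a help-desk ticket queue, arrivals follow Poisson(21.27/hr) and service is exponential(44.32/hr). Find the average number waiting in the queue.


ρ = 21.27/44.32 = 0.4799
Lq = ρ²/(1−ρ) = 0.2303/0.5201 = 0.4429

Final: 0.4429


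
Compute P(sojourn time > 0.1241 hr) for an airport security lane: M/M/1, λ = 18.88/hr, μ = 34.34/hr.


W ~ Exponential(μ−λ) for M/M/1.
μ − λ = 34.34 − 18.88 = 15.4600
P(W > t) = e^{−(μ−λ)t} = e^{−1.9186} = 0.146814

Final: 0.146814


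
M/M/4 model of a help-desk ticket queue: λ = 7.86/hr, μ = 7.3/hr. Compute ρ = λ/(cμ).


ρ = λ/(cμ) = 7.86/(4·7.3) = 7.86/29.20 = 0.2692

Final: 0.2692


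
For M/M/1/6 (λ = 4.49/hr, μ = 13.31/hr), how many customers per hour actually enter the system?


ρ = 0.3373; P_K = (1−ρ)ρ^6/(1−ρ^7) = 0.0009770
λ_eff = λ(1 − P_K) = 4.49·(1 − 0.0009770) = 4.49·0.999023 = 4.4856 /hr

Final: 4.4856 /hr


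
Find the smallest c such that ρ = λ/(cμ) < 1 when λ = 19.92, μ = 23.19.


Stability requires cμ > λ ⇔ c > λ/μ.
λ/μ = 19.92/23.19 = 0.8590
Minimum integer c = ⌊0.8590⌋ + 1 = 1
Check: 1·23.19 = 23.19 > 19.92, while 0·23.19 = 0.00 ≤ 19.92

Final: 1 servers


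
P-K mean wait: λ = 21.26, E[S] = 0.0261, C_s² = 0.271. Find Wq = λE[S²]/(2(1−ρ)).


ρ = λ·E[S] = 21.26·0.0261 = 0.5549
E[S²] = E[S]²(1+C_s²) = 0.0261²·(1+0.271) = 0.0008658
Wq = λ·E[S²]/(2(1−ρ)) = 21.26·0.0008658/(2·0.4451) = 0.02068 hr

Final: 0.02068 hr


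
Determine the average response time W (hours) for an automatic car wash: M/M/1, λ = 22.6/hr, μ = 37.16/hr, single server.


W = 1/(μ−λ) = 1/(37.16 − 22.6) = 1/14.56 = 0.06868 hr

Final: 0.06868 hr


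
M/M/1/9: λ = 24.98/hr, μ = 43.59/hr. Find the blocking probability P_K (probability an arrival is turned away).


ρ = λ/μ = 24.98/43.59 = 0.5731
P_K = (1−ρ)ρ^K/(1−ρ^(K+1)) = (0.4269·0.006666)/(1 − 0.003820)
= 0.002846/0.996180 = 0.002857

Final: 0.002857


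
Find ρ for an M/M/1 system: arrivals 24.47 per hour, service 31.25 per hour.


ρ = λ/μ = 24.47/31.25 = 0.7830

Final: 0.7830


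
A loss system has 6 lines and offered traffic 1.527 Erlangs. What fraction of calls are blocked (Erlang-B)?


B(c,a) = (a^c/c!) / Σ_{k=0}^{c} a^k/k!
a^6/6! = 0.017608
Σ terms (k=0..6): 1.00000 + 1.52700 + 1.16586 + 0.59343 + 0.22654 + 0.06919 + 0.01761 = 4.599623
B = 0.017608/4.599623 = 0.003828

Final: 0.003828


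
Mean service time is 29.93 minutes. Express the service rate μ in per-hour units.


μ = 1/(service time) in consistent units.
1 hour = 60 min, so μ = 60/29.93 = 2.0047 per hour

Final: 2.0047 /hr


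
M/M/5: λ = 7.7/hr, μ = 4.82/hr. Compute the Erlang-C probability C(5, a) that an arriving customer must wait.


a = λ/μ = 1.5975; ρ = a/5 = 0.3195
P₀ = 0.201947 (from M/M/c formula)
C(c,a) = [a^c/(c!(1−ρ))]·P₀ = [10.40443/(120·0.6805)]·0.201947
= 0.12741·0.201947 = 0.025730

Final: 0.025730


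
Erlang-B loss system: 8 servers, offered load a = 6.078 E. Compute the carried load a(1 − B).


B(8,6.078) = 0.126218 (Erlang-B)
Carried load = a(1 − B) = 6.078·(1 − 0.126218) = 6.078·0.873782 = 5.3108 E

Final: 5.3108 Erlangs


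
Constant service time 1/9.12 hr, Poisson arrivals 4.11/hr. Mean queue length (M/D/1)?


ρ = 4.11/9.12 = 0.4507
M/D/1: Lq = ρ²/(2(1−ρ)) = 0.2031/(2·0.5493) = 0.18485

Final: 0.18485
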